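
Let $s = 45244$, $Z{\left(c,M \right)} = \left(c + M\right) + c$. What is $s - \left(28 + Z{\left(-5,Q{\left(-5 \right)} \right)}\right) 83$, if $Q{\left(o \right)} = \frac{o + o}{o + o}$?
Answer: $43667$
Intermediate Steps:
$Q{\left(o \right)} = 1$ ($Q{\left(o \right)} = \frac{2 o}{2 o} = 2 o \frac{1}{2 o} = 1$)
$Z{\left(c,M \right)} = M + 2 c$ ($Z{\left(c,M \right)} = \left(M + c\right) + c = M + 2 c$)
$s - \left(28 + Z{\left(-5,Q{\left(-5 \right)} \right)}\right) 83 = 45244 - \left(28 + \left(1 + 2 \left(-5\right)\right)\right) 83 = 45244 - \left(28 + \left(1 - 10\right)\right) 83 = 45244 - \left(28 - 9\right) 83 = 45244 - 19 \cdot 83 = 45244 - 1577 = 43667$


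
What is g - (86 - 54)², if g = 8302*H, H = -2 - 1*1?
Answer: -25930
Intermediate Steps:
H = -3 (H = -2 - 1 = -3)
g = -24906 (g = 8302*(-3) = -24906)
g - (86 - 54)² = -24906 - (86 - 54)² = -24906 - 1*32² = -24906 - 1*1024 = -24906 - 1024 = -25930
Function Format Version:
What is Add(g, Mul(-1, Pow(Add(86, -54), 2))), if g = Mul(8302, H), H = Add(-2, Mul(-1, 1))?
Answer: -25930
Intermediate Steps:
H = -3 (H = Add(-2, -1) = -3)
g = -24906 (g = Mul(8302, -3) = -24906)
Add(g, Mul(-1, Pow(Add(86, -54), 2))) = Add(-24906, Mul(-1, Pow(Add(86, -54), 2))) = Add(-24906, Mul(-1, Pow(32, 2))) = Add(-24906, Mul(-1, 1024)) = Add(-24906, -1024) = -25930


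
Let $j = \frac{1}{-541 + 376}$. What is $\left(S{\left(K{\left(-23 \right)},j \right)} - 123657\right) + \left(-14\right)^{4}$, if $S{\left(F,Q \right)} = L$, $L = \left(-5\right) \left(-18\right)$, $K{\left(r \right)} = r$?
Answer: $-85151$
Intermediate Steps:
$j = - \frac{1}{165}$ ($j = \frac{1}{-165} = - \frac{1}{165} \approx -0.0060606$)
$L = 90$
$S{\left(F,Q \right)} = 90$
$\left(S{\left(K{\left(-23 \right)},j \right)} - 123657\right) + \left(-14\right)^{4} = \left(90 - 123657\right) + \left(-14\right)^{4} = -123567 + 38416 = -85151$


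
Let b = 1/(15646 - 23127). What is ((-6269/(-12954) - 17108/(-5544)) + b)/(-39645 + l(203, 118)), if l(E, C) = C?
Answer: -5707886512/63203531532867 ≈ -9.0310e-5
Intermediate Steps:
b = -1/7481 (b = 1/(-7481) = -1/7481 ≈ -0.00013367)
((-6269/(-12954) - 17108/(-5544)) + b)/(-39645 + l(203, 118)) = ((-6269/(-12954) - 17108/(-5544)) - 1/7481)/(-39645 + 118) = ((-6269*(-1/12954) - 17108*(-1/5544)) - 1/7481)/(-39527) = ((6269/12954 + 611/198) - 1/7481)*(-1/39527) = (763013/213741 - 1/7481)*(-1/39527) = (5707886512/1598996421)*(-1/39527) = -5707886512/63203531532867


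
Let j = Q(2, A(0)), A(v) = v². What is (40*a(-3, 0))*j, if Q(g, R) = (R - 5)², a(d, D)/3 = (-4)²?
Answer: 48000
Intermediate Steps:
a(d, D) = 48 (a(d, D) = 3*(-4)² = 3*16 = 48)
Q(g, R) = (-5 + R)²
j = 25 (j = (-5 + 0²)² = (-5 + 0)² = (-5)² = 25)
(40*a(-3, 0))*j = (40*48)*25 = 1920*25 = 48000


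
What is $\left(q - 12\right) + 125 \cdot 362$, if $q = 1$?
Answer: $45239$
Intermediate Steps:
$\left(q - 12\right) + 125 \cdot 362 = \left(1 - 12\right) + 125 \cdot 362 = \left(1 - 12\right) + 45250 = -11 + 45250 = 45239$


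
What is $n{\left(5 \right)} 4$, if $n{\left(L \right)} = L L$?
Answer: $100$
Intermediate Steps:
$n{\left(L \right)} = L^{2}$
$n{\left(5 \right)} 4 = 5^{2} \cdot 4 = 25 \cdot 4 = 100$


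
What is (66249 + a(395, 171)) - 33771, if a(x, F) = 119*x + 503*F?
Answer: 165496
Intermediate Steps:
(66249 + a(395, 171)) - 33771 = (66249 + (119*395 + 503*171)) - 33771 = (66249 + (47005 + 86013)) - 33771 = (66249 + 133018) - 33771 = 199267 - 33771 = 165496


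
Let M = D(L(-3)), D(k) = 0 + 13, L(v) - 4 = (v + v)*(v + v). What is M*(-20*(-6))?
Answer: 1560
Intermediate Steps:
L(v) = 4 + 4*v² (L(v) = 4 + (v + v)*(v + v) = 4 + (2*v)*(2*v) = 4 + 4*v²)
D(k) = 13
M = 13
M*(-20*(-6)) = 13*(-20*(-6)) = 13*120 = 1560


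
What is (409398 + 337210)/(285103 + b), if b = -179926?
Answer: 746608/105177 ≈ 7.0986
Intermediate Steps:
(409398 + 337210)/(285103 + b) = (409398 + 337210)/(285103 - 179926) = 746608/105177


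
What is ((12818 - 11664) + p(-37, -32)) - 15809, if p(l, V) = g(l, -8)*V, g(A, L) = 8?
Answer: -14911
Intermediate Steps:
p(l, V) = 8*V
((12818 - 11664) + p(-37, -32)) - 15809 = ((12818 - 11664) + 8*(-32)) - 15809 = (1154 - 256) - 15809 = 898 - 15809 = -14911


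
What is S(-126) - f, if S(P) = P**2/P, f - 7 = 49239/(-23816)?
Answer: -3118289/23816 ≈ -130.93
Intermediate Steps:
f = 117473/23816 (f = 7 + 49239/(-23816) = 7 + 49239*(-1/23816) = 7 - 49239/23816 = 117473/23816 ≈ 4.9325)
S(P) = P
S(-126) - f = -126 - 1*117473/23816 = -126 - 117473/23816 = -3118289/23816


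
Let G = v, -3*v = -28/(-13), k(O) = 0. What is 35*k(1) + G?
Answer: -28/39 ≈ -0.71795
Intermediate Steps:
v = -28/39 (v = -(-28)/(3*(-13)) = -(-28)*(-1)/(3*13) = -⅓*28/13 = -28/39 ≈ -0.71795)
G = -28/39 ≈ -0.71795
35*k(1) + G = 35*0 - 28/39 = 0 - 28/39 = -28/39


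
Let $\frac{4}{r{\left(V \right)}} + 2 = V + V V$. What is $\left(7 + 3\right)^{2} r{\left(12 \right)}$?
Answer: $\frac{200}{77} \approx 2.5974$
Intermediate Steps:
$r{\left(V \right)} = \frac{4}{-2 + V + V^{2}}$ ($r{\left(V \right)} = \frac{4}{-2 + \left(V + V V\right)} = \frac{4}{-2 + \left(V + V^{2}\right)} = \frac{4}{-2 + V + V^{2}}$)
$\left(7 + 3\right)^{2} r{\left(12 \right)} = \left(7 + 3\right)^{2} \frac{4}{-2 + 12 + 12^{2}} = 10^{2} \frac{4}{-2 + 12 + 144} = 100 \cdot \frac{4}{154} = 100 \cdot 4 \cdot \frac{1}{154} = 100 \cdot \frac{2}{77} = \frac{200}{77}$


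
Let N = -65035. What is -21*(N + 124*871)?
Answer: -902349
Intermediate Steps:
-21*(N + 124*871) = -21*(-65035 + 124*871) = -21*(-65035 + 108004) = -21*42969 = -902349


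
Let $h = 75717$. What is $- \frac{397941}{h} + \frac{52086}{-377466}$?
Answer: $- \frac{8564055176}{1587810729} \approx -5.3936$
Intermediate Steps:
$- \frac{397941}{h} + \frac{52086}{-377466} = - \frac{397941}{75717} + \frac{52086}{-377466} = \left(-397941\right) \frac{1}{75717} + 52086 \left(- \frac{1}{377466}\right) = - \frac{132647}{25239} - \frac{8681}{62911} = - \frac{8564055176}{1587810729}$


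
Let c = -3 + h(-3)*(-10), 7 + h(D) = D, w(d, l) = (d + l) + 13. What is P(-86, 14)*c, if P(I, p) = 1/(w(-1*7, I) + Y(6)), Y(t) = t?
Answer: -97/74 ≈ -1.3108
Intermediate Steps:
w(d, l) = 13 + d + l
P(I, p) = 1/(12 + I) (P(I, p) = 1/((13 - 1*7 + I) + 6) = 1/((13 - 7 + I) + 6) = 1/((6 + I) + 6) = 1/(12 + I))
h(D) = -7 + D
c = 97 (c = -3 + (-7 - 3)*(-10) = -3 - 10*(-10) = -3 + 100 = 97)
P(-86, 14)*c = 97/(12 - 86) = 97/(-74) = -1/74*97 = -97/74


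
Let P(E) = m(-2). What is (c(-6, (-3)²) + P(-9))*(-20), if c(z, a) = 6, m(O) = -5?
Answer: -20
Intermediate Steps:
P(E) = -5
(c(-6, (-3)²) + P(-9))*(-20) = (6 - 5)*(-20) = 1*(-20) = -20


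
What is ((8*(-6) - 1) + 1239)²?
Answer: 1416100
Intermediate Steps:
((8*(-6) - 1) + 1239)² = ((-48 - 1) + 1239)² = (-49 + 1239)² = 1190² = 1416100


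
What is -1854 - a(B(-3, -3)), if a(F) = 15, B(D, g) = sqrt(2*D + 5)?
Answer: -1869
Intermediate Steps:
B(D, g) = sqrt(5 + 2*D)
-1854 - a(B(-3, -3)) = -1854 - 1*15 = -1854 - 15 = -1869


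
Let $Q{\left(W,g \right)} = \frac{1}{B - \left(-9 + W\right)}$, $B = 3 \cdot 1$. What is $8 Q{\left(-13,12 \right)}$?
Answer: $\frac{8}{25} \approx 0.32$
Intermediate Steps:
$B = 3$
$Q{\left(W,g \right)} = \frac{1}{12 - W}$ ($Q{\left(W,g \right)} = \frac{1}{3 - \left(-9 + W\right)} = \frac{1}{12 - W}$)
$8 Q{\left(-13,12 \right)} = \frac{8}{12 - -13} = \frac{8}{12 + 13} = \frac{8}{25}$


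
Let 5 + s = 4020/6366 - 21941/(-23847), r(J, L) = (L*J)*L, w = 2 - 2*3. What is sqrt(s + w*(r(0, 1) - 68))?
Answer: 2*sqrt(42979954257225165)/25301667 ≈ 16.388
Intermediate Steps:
w = -4 (w = 2 - 6 = -4)
r(J, L) = J*L**2 (r(J, L) = (J*L)*L = J*L**2)
s = -87251444/25301667 (s = -5 + (4020/6366 - 21941/(-23847)) = -5 + (4020*(1/6366) - 21941*(-1/23847)) = -5 + (670/1061 + 21941/23847) = -5 + 39256891/25301667 = -87251444/25301667 ≈ -3.4484)
sqrt(s + w*(r(0, 1) - 68)) = sqrt(-87251444/25301667 - 4*(0*1**2 - 68)) = sqrt(-87251444/25301667 - 4*(0*1 - 68)) = sqrt(-87251444/25301667 - 4*(0 - 68)) = sqrt(-87251444/25301667 - 4*(-68)) = sqrt(-87251444/25301667 + 272) = sqrt(6794801980/25301667) = 2*sqrt(42979954257225165)/25301667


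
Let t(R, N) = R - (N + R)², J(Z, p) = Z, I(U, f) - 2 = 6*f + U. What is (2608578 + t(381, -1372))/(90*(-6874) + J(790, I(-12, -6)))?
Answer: -73949/28085 ≈ -2.6330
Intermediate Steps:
I(U, f) = 2 + U + 6*f (I(U, f) = 2 + (6*f + U) = 2 + (U + 6*f) = 2 + U + 6*f)
(2608578 + t(381, -1372))/(90*(-6874) + J(790, I(-12, -6))) = (2608578 + (381 - (-1372 + 381)²))/(90*(-6874) + 790) = (2608578 + (381 - 1*(-991)²))/(-618660 + 790) = (2608578 + (381 - 1*982081))/(-617870) = (2608578 + (381 - 982081))*(-1/617870) = (2608578 - 981700)*(-1/617870) = 1626878*(-1/617870) = -73949/28085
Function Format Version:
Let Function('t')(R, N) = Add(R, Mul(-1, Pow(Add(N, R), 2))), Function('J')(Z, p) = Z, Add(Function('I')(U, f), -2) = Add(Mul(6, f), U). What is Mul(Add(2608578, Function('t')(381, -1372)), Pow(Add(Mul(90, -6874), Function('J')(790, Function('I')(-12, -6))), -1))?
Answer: Rational(-73949, 28085) ≈ -2.6330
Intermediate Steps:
Function('I')(U, f) = Add(2, U, Mul(6, f)) (Function('I')(U, f) = Add(2, Add(Mul(6, f), U)) = Add(2, Add(U, Mul(6, f))) = Add(2, U, Mul(6, f)))
Mul(Add(2608578, Function('t')(381, -1372)), Pow(Add(Mul(90, -6874), Function('J')(790, Function('I')(-12, -6))), -1)) = Mul(Add(2608578, Add(381, Mul(-1, Pow(Add(-1372, 381), 2)))), Pow(Add(Mul(90, -6874), 790), -1)) = Mul(Add(2608578, Add(381, Mul(-1, Pow(-991, 2)))), Pow(Add(-618660, 790), -1)) = Mul(Add(2608578, Add(381, Mul(-1, 982081))), Pow(-617870, -1)) = Mul(Add(2608578, Add(381, -982081)), Rational(-1, 617870)) = Mul(Add(2608578, -981700), Rational(-1, 617870)) = Mul(1626878, Rational(-1, 617870)) = Rational(-73949, 28085)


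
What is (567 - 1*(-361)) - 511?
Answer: 417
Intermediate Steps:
(567 - 1*(-361)) - 511 = (567 + 361) - 511 = 928 - 511 = 417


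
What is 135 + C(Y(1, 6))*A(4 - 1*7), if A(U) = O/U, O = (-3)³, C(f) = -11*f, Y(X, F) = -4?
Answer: 531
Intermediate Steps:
O = -27
A(U) = -27/U
135 + C(Y(1, 6))*A(4 - 1*7) = 135 + (-11*(-4))*(-27/(4 - 1*7)) = 135 + 44*(-27/(4 - 7)) = 135 + 44*(-27/(-3)) = 135 + 44*(-27*(-⅓)) = 135 + 44*9 = 135 + 396 = 531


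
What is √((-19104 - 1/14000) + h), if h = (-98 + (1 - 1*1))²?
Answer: I*√4655000035/700 ≈ 97.468*I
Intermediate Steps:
h = 9604 (h = (-98 + (1 - 1))² = (-98 + 0)² = (-98)² = 9604)
√((-19104 - 1/14000) + h) = √((-19104 - 1/14000) + 9604) = √(-267456001/14000 + 9604) = √(-133000001/14000) = I*√4655000035/700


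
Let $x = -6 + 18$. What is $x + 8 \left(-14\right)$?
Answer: $-100$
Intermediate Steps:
$x = 12$
$x + 8 \left(-14\right) = 12 + 8 \left(-14\right) = 12 - 112 = -100$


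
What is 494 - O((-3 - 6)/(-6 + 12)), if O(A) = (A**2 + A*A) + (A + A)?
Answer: 985/2 ≈ 492.50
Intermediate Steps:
O(A) = 2*A + 2*A**2 (O(A) = (A**2 + A**2) + 2*A = 2*A**2 + 2*A = 2*A + 2*A**2)
494 - O((-3 - 6)/(-6 + 12)) = 494 - 2*(-3 - 6)/(-6 + 12)*(1 + (-3 - 6)/(-6 + 12)) = 494 - 2*(-9/6)*(1 - 9/6) = 494 - 2*(-9*1/6)*(1 - 9*1/6) = 494 - 2*(-3)*(1 - 3/2)/2 = 494 - 2*(-3)*(-1)/(2*2) = 494 - 1*3/2 = 494 - 3/2 = 985/2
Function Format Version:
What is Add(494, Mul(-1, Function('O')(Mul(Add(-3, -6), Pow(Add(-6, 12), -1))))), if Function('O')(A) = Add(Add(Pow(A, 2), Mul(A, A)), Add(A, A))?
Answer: Rational(985, 2) ≈ 492.50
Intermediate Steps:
Function('O')(A) = Add(Mul(2, A), Mul(2, Pow(A, 2))) (Function('O')(A) = Add(Add(Pow(A, 2), Pow(A, 2)), Mul(2, A)) = Add(Mul(2, Pow(A, 2)), Mul(2, A)) = Add(Mul(2, A), Mul(2, Pow(A, 2))))
Add(494, Mul(-1, Function('O')(Mul(Add(-3, -6), Pow(Add(-6, 12), -1))))) = Add(494, Mul(-1, Mul(2, Mul(Add(-3, -6), Pow(Add(-6, 12), -1)), Add(1, Mul(Add(-3, -6), Pow(Add(-6, 12), -1)))))) = Add(494, Mul(-1, Mul(2, Mul(-9, Pow(6, -1)), Add(1, Mul(-9, Pow(6, -1)))))) = Add(494, Mul(-1, Mul(2, Mul(-9, Rational(1, 6)), Add(1, Mul(-9, Rational(1, 6)))))) = Add(494, Mul(-1, Mul(2, Rational(-3, 2), Add(1, Rational(-3, 2))))) = Add(494, Mul(-1, Mul(2, Rational(-3, 2), Rational(-1, 2)))) = Add(494, Mul(-1, Rational(3, 2))) = Add(494, Rational(-3, 2)) = Rational(985, 2)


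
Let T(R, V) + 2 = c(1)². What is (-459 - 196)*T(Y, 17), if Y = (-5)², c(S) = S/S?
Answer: 655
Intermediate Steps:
c(S) = 1
Y = 25
T(R, V) = -1 (T(R, V) = -2 + 1² = -2 + 1 = -1)
(-459 - 196)*T(Y, 17) = (-459 - 196)*(-1) = -655*(-1) = 655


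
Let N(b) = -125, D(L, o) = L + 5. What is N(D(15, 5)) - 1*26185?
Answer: -26310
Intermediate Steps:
D(L, o) = 5 + L
N(D(15, 5)) - 1*26185 = -125 - 1*26185 = -125 - 26185 = -26310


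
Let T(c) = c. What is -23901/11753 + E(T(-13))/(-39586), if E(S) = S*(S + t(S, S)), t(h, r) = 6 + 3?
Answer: -473378071/232627129 ≈ -2.0349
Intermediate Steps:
t(h, r) = 9
E(S) = S*(9 + S) (E(S) = S*(S + 9) = S*(9 + S))
-23901/11753 + E(T(-13))/(-39586) = -23901/11753 - 13*(9 - 13)/(-39586) = -23901*1/11753 - 13*(-4)*(-1/39586) = -23901/11753 + 52*(-1/39586) = -23901/11753 - 26/19793 = -473378071/232627129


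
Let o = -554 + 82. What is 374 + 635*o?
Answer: -299346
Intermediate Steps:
o = -472
374 + 635*o = 374 + 635*(-472) = 374 - 299720 = -299346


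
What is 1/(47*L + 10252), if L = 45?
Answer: 1/12367 ≈ 8.0860e-5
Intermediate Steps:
1/(47*L + 10252) = 1/(47*45 + 10252) = 1/(2115 + 10252) = 1/12367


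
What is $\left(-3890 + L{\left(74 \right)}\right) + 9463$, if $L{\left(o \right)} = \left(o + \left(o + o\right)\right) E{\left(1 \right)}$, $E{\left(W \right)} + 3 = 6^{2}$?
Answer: $12899$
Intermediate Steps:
$E{\left(W \right)} = 33$ ($E{\left(W \right)} = -3 + 6^{2} = -3 + 36 = 33$)
$L{\left(o \right)} = 99 o$ ($L{\left(o \right)} = \left(o + \left(o + o\right)\right) 33 = \left(o + 2 o\right) 33 = 3 o 33 = 99 o$)
$\left(-3890 + L{\left(74 \right)}\right) + 9463 = \left(-3890 + 99 \cdot 74\right) + 9463 = \left(-3890 + 7326\right) + 9463 = 3436 + 9463 = 12899$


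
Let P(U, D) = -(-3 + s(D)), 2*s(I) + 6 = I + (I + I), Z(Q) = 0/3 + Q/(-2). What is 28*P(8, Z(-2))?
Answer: 126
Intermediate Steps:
Z(Q) = -Q/2 (Z(Q) = 0*(⅓) + Q*(-½) = 0 - Q/2 = -Q/2)
s(I) = -3 + 3*I/2 (s(I) = -3 + (I + (I + I))/2 = -3 + (I + 2*I)/2 = -3 + (3*I)/2 = -3 + 3*I/2)
P(U, D) = 6 - 3*D/2 (P(U, D) = -(-3 + (-3 + 3*D/2)) = -(-6 + 3*D/2) = 6 - 3*D/2)
28*P(8, Z(-2)) = 28*(6 - (-3)*(-2)/4) = 28*(6 - 3/2*1) = 28*(6 - 3/2) = 28*(9/2) = 126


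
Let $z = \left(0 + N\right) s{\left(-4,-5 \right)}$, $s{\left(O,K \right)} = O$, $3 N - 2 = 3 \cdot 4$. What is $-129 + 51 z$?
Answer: $-1081$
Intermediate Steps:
$N = \frac{14}{3}$ ($N = \frac{2}{3} + \frac{3 \cdot 4}{3} = \frac{2}{3} + \frac{1}{3} \cdot 12 = \frac{2}{3} + 4 = \frac{14}{3} \approx 4.6667$)
$z = - \frac{56}{3}$ ($z = \left(0 + \frac{14}{3}\right) \left(-4\right) = \frac{14}{3} \left(-4\right) = - \frac{56}{3} \approx -18.667$)
$-129 + 51 z = -129 + 51 \left(- \frac{56}{3}\right) = -129 - 952 = -1081$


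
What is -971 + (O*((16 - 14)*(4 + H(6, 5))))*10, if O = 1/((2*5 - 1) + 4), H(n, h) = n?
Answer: -12423/13 ≈ -955.62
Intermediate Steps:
O = 1/13 (O = 1/((10 - 1) + 4) = 1/(9 + 4) = 1/13 ≈ 0.076923)
-971 + (O*((16 - 14)*(4 + H(6, 5))))*10 = -971 + (((16 - 14)*(4 + 6))/13)*10 = -971 + ((2*10)/13)*10 = -971 + ((1/13)*20)*10 = -971 + (20/13)*10 = -971 + 200/13 = -12423/13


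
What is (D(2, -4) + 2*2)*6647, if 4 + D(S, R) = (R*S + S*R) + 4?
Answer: -79764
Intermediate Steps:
D(S, R) = 2*R*S (D(S, R) = -4 + ((R*S + S*R) + 4) = -4 + ((R*S + R*S) + 4) = -4 + (2*R*S + 4) = -4 + (4 + 2*R*S) = 2*R*S)
(D(2, -4) + 2*2)*6647 = (2*(-4)*2 + 2*2)*6647 = (-16 + 4)*6647 = -12*6647 = -79764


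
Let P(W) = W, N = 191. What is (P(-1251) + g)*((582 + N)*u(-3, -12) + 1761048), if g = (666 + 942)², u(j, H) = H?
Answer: 4527302329836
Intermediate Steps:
g = 2585664 (g = 1608² = 2585664)
(P(-1251) + g)*((582 + N)*u(-3, -12) + 1761048) = (-1251 + 2585664)*((582 + 191)*(-12) + 1761048) = 2584413*(773*(-12) + 1761048) = 2584413*(-9276 + 1761048) = 2584413*1751772 = 4527302329836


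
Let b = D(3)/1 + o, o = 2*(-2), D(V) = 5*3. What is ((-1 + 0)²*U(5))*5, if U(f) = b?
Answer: 55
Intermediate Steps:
D(V) = 15
o = -4
b = 11 (b = 15/1 - 4 = 15*1 - 4 = 15 - 4 = 11)
U(f) = 11
((-1 + 0)²*U(5))*5 = ((-1 + 0)²*11)*5 = ((-1)²*11)*5 = (1*11)*5 = 11*5 = 55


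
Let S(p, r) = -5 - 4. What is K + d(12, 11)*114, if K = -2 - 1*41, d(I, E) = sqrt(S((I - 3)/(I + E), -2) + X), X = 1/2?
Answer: -43 + 57*I*sqrt(34) ≈ -43.0 + 332.36*I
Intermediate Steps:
S(p, r) = -9
X = 1/2 ≈ 0.50000
d(I, E) = I*sqrt(34)/2 (d(I, E) = sqrt(-9 + 1/2) = sqrt(-17/2) = I*sqrt(34)/2)
K = -43 (K = -2 - 41 = -43)
K + d(12, 11)*114 = -43 + (I*sqrt(34)/2)*114 = -43 + 57*I*sqrt(34)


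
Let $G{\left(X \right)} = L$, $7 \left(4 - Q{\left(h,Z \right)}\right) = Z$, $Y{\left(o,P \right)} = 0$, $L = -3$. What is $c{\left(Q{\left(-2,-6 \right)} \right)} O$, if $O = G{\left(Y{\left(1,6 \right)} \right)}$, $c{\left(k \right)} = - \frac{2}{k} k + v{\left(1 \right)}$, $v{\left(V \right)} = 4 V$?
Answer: $-6$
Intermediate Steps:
$Q{\left(h,Z \right)} = 4 - \frac{Z}{7}$
$G{\left(X \right)} = -3$
$c{\left(k \right)} = 2$ ($c{\left(k \right)} = - \frac{2}{k} k + 4 \cdot 1 = -2 + 4 = 2$)
$O = -3$
$c{\left(Q{\left(-2,-6 \right)} \right)} O = 2 \left(-3\right) = -6$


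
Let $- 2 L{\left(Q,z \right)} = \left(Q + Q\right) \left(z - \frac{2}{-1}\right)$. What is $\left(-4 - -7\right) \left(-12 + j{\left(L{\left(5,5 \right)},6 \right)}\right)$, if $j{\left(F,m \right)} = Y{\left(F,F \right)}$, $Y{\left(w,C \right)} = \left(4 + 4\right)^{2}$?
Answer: $156$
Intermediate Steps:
$L{\left(Q,z \right)} = - Q \left(2 + z\right)$ ($L{\left(Q,z \right)} = - \frac{\left(Q + Q\right) \left(z - \frac{2}{-1}\right)}{2} = - \frac{2 Q \left(z - -2\right)}{2} = - \frac{2 Q \left(z + 2\right)}{2} = - \frac{2 Q \left(2 + z\right)}{2} = - Q \left(2 + z\right)$)
$Y{\left(w,C \right)} = 64$ ($Y{\left(w,C \right)} = 8^{2} = 64$)
$j{\left(F,m \right)} = 64$
$\left(-4 - -7\right) \left(-12 + j{\left(L{\left(5,5 \right)},6 \right)}\right) = \left(-4 - -7\right) \left(-12 + 64\right) = \left(-4 + 7\right) 52 = 3 \cdot 52 = 156$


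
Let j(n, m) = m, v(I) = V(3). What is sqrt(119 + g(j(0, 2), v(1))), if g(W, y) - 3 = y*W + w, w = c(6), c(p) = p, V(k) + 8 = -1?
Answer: sqrt(110) ≈ 10.488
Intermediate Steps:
V(k) = -9 (V(k) = -8 - 1 = -9)
v(I) = -9
w = 6
g(W, y) = 9 + W*y (g(W, y) = 3 + (y*W + 6) = 3 + (W*y + 6) = 3 + (6 + W*y) = 9 + W*y)
sqrt(119 + g(j(0, 2), v(1))) = sqrt(119 + (9 + 2*(-9))) = sqrt(119 + (9 - 18)) = sqrt(119 - 9) = sqrt(110)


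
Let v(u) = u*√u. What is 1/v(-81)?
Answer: I/729 ≈ 0.0013717*I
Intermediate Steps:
v(u) = u^(3/2)
1/v(-81) = 1/((-81)^(3/2)) = 1/(-729*I) = I/729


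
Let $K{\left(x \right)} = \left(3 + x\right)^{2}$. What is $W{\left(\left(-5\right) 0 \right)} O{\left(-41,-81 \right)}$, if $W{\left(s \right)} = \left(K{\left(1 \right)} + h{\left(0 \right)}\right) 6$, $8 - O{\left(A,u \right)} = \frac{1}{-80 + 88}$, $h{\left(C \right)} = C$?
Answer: $756$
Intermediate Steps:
$O{\left(A,u \right)} = \frac{63}{8}$ ($O{\left(A,u \right)} = 8 - \frac{1}{-80 + 88} = 8 - \frac{1}{8} = \frac{63}{8}$)
$W{\left(s \right)} = 96$ ($W{\left(s \right)} = \left(\left(3 + 1\right)^{2} + 0\right) 6 = \left(4^{2} + 0\right) 6 = \left(16 + 0\right) 6 = 16 \cdot 6 = 96$)
$W{\left(\left(-5\right) 0 \right)} O{\left(-41,-81 \right)} = 96 \cdot \frac{63}{8} = 756$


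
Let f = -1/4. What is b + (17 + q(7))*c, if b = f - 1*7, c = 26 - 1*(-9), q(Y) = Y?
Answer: 3331/4 ≈ 832.75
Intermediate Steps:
f = -¼ (f = -1*¼ = -¼ ≈ -0.25000)
c = 35 (c = 26 + 9 = 35)
b = -29/4 (b = -¼ - 1*7 = -¼ - 7 = -29/4 ≈ -7.2500)
b + (17 + q(7))*c = -29/4 + (17 + 7)*35 = -29/4 + 24*35 = -29/4 + 840 = 3331/4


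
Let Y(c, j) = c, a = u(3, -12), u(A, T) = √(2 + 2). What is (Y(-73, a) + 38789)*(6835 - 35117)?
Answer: -1094965912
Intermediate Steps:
u(A, T) = 2 (u(A, T) = √4 = 2)
a = 2
(Y(-73, a) + 38789)*(6835 - 35117) = (-73 + 38789)*(6835 - 35117) = 38716*(-28282) = -1094965912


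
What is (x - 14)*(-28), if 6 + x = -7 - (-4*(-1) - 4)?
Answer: 756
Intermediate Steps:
x = -13 (x = -6 + (-7 - (-4*(-1) - 4)) = -6 + (-7 - (4 - 4)) = -6 + (-7 - 1*0) = -6 + (-7 + 0) = -6 - 7 = -13)
(x - 14)*(-28) = (-13 - 14)*(-28) = -27*(-28) = 756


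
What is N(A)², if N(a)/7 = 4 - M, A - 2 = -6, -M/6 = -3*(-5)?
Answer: 432964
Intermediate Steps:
M = -90 (M = -(-18)*(-5) = -6*15 = -90)
A = -4 (A = 2 - 6 = -4)
N(a) = 658 (N(a) = 7*(4 - 1*(-90)) = 7*(4 + 90) = 7*94 = 658)
N(A)² = 658² = 432964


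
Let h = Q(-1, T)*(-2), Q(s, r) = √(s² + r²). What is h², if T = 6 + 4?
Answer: 404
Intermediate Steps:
T = 10
Q(s, r) = √(r² + s²)
h = -2*√101 (h = √(10² + (-1)²)*(-2) = √(100 + 1)*(-2) = √101*(-2) = -2*√101 ≈ -20.100)
h² = (-2*√101)² = 404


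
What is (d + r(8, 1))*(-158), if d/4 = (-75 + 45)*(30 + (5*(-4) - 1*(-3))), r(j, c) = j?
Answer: 245216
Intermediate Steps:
d = -1560 (d = 4*((-75 + 45)*(30 + (5*(-4) - 1*(-3)))) = 4*(-30*(30 + (-20 + 3))) = 4*(-30*(30 - 17)) = 4*(-30*13) = 4*(-390) = -1560)
(d + r(8, 1))*(-158) = (-1560 + 8)*(-158) = -1552*(-158) = 245216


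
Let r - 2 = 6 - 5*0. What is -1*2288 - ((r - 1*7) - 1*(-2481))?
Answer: -4770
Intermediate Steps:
r = 8 (r = 2 + (6 - 5*0) = 2 + (6 + 0) = 2 + 6 = 8)
-1*2288 - ((r - 1*7) - 1*(-2481)) = -1*2288 - ((8 - 1*7) - 1*(-2481)) = -2288 - ((8 - 7) + 2481) = -2288 - (1 + 2481) = -2288 - 1*2482 = -2288 - 2482 = -4770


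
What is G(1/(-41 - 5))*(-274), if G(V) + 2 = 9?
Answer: -1918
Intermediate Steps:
G(V) = 7 (G(V) = -2 + 9 = 7)
G(1/(-41 - 5))*(-274) = 7*(-274) = -1918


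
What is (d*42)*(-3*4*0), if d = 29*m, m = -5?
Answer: 0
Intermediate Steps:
d = -145 (d = 29*(-5) = -145)
(d*42)*(-3*4*0) = (-145*42)*(-3*4*0) = -(-73080)*0 = -6090*0 = 0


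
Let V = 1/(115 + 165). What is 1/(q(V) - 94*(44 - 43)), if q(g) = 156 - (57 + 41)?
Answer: -1/36 ≈ -0.027778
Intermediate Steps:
V = 1/280 ≈ 0.0035714
q(g) = 58 (q(g) = 156 - 1*98 = 156 - 98 = 58)
1/(q(V) - 94*(44 - 43)) = 1/(58 - 94*(44 - 43)) = 1/(58 - 94*1) = 1/(58 - 94) = 1/(-36) = -1/36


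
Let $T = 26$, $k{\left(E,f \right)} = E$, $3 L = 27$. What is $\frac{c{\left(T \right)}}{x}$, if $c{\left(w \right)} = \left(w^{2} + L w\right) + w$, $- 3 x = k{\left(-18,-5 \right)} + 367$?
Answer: $- \frac{2808}{349} \approx -8.0458$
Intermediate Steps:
$L = 9$ ($L = \frac{1}{3} \cdot 27 = 9$)
$x = - \frac{349}{3}$ ($x = - \frac{-18 + 367}{3} = \left(- \frac{1}{3}\right) 349 = - \frac{349}{3} \approx -116.33$)
$c{\left(w \right)} = w^{2} + 10 w$ ($c{\left(w \right)} = \left(w^{2} + 9 w\right) + w = w^{2} + 10 w$)
$\frac{c{\left(T \right)}}{x} = \frac{26 \left(10 + 26\right)}{- \frac{349}{3}} = 26 \cdot 36 \left(- \frac{3}{349}\right) = 936 \left(- \frac{3}{349}\right) = - \frac{2808}{349}$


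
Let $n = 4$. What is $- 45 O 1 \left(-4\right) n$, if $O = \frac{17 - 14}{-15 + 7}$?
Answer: $-270$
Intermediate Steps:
$O = - \frac{3}{8}$ ($O = \frac{3}{-8} = 3 \left(- \frac{1}{8}\right) = - \frac{3}{8} \approx -0.375$)
$- 45 O 1 \left(-4\right) n = \left(-45\right) \left(- \frac{3}{8}\right) 1 \left(-4\right) 4 = \frac{135 \left(\left(-4\right) 4\right)}{8} = \frac{135}{8} \left(-16\right) = -270$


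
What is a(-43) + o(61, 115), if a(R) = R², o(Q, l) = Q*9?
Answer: 2398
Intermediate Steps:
o(Q, l) = 9*Q
a(-43) + o(61, 115) = (-43)² + 9*61 = 1849 + 549 = 2398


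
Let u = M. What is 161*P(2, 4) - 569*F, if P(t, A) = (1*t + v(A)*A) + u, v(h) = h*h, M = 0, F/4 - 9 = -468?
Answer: 1055310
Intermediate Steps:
F = -1836 (F = 36 + 4*(-468) = 36 - 1872 = -1836)
v(h) = h²
u = 0
P(t, A) = t + A³ (P(t, A) = (1*t + A²*A) + 0 = (t + A³) + 0 = t + A³)
161*P(2, 4) - 569*F = 161*(2 + 4³) - 569*(-1836) = 161*(2 + 64) + 1044684 = 161*66 + 1044684 = 10626 + 1044684 = 1055310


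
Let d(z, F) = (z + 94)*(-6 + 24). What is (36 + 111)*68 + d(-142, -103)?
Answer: 9132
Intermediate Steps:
d(z, F) = 1692 + 18*z (d(z, F) = (94 + z)*18 = 1692 + 18*z)
(36 + 111)*68 + d(-142, -103) = (36 + 111)*68 + (1692 + 18*(-142)) = 147*68 + (1692 - 2556) = 9996 - 864 = 9132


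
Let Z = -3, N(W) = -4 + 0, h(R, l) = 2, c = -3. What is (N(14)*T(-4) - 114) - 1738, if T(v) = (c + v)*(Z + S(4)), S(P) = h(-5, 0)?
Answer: -1880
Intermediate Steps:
N(W) = -4
S(P) = 2
T(v) = 3 - v (T(v) = (-3 + v)*(-3 + 2) = (-3 + v)*(-1) = 3 - v)
(N(14)*T(-4) - 114) - 1738 = (-4*(3 - 1*(-4)) - 114) - 1738 = (-4*(3 + 4) - 114) - 1738 = (-4*7 - 114) - 1738 = (-28 - 114) - 1738 = -142 - 1738 = -1880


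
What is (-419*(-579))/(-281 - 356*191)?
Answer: -80867/22759 ≈ -3.5532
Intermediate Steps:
(-419*(-579))/(-281 - 356*191) = 242601/(-281 - 67996) = 242601/(-68277) = 242601*(-1/68277) = -80867/22759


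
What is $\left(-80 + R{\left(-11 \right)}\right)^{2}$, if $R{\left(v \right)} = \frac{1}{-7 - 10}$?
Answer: $\frac{1852321}{289} \approx 6409.4$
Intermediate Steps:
$R{\left(v \right)} = - \frac{1}{17}$ ($R{\left(v \right)} = \frac{1}{-17} = - \frac{1}{17}$)
$\left(-80 + R{\left(-11 \right)}\right)^{2} = \left(-80 - \frac{1}{17}\right)^{2} = \left(- \frac{1361}{17}\right)^{2} = \frac{1852321}{289}$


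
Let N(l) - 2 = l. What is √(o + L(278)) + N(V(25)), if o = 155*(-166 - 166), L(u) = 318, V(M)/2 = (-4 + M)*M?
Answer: 1052 + I*√51142 ≈ 1052.0 + 226.15*I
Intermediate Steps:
V(M) = 2*M*(-4 + M) (V(M) = 2*((-4 + M)*M) = 2*(M*(-4 + M)) = 2*M*(-4 + M))
o = -51460 (o = 155*(-332) = -51460)
N(l) = 2 + l
√(o + L(278)) + N(V(25)) = √(-51460 + 318) + (2 + 2*25*(-4 + 25)) = √(-51142) + (2 + 2*25*21) = I*√51142 + (2 + 1050) = I*√51142 + 1052 = 1052 + I*√51142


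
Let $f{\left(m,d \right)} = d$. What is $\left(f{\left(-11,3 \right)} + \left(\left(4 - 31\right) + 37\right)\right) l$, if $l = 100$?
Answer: $1300$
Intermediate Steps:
$\left(f{\left(-11,3 \right)} + \left(\left(4 - 31\right) + 37\right)\right) l = \left(3 + \left(\left(4 - 31\right) + 37\right)\right) 100 = \left(3 + \left(-27 + 37\right)\right) 100 = \left(3 + 10\right) 100 = 13 \cdot 100 = 1300$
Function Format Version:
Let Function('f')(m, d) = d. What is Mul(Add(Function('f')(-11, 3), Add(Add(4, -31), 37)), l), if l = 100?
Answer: 1300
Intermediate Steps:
Mul(Add(Function('f')(-11, 3), Add(Add(4, -31), 37)), l) = Mul(Add(3, Add(Add(4, -31), 37)), 100) = Mul(Add(3, Add(-27, 37)), 100) = Mul(Add(3, 10), 100) = Mul(13, 100) = 1300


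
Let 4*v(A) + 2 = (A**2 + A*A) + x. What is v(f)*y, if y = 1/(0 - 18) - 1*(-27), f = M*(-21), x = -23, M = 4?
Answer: 6832195/72 ≈ 94892.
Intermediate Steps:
f = -84 (f = 4*(-21) = -84)
v(A) = -25/4 + A**2/2 (v(A) = -1/2 + ((A**2 + A*A) - 23)/4 = -1/2 + ((A**2 + A**2) - 23)/4 = -1/2 + (2*A**2 - 23)/4 = -1/2 + (-23 + 2*A**2)/4 = -1/2 + (-23/4 + A**2/2) = -25/4 + A**2/2)
y = 485/18 (y = 1/(-18) + 27 = -1/18 + 27 = 485/18 ≈ 26.944)
v(f)*y = (-25/4 + (1/2)*(-84)**2)*(485/18) = (-25/4 + (1/2)*7056)*(485/18) = (-25/4 + 3528)*(485/18) = (14087/4)*(485/18) = 6832195/72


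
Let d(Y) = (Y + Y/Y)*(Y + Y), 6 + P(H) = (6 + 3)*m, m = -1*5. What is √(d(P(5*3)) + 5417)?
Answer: √10517 ≈ 102.55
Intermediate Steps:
m = -5
P(H) = -51 (P(H) = -6 + (6 + 3)*(-5) = -6 + 9*(-5) = -6 - 45 = -51)
d(Y) = 2*Y*(1 + Y) (d(Y) = (Y + 1)*(2*Y) = (1 + Y)*(2*Y) = 2*Y*(1 + Y))
√(d(P(5*3)) + 5417) = √(2*(-51)*(1 - 51) + 5417) = √(2*(-51)*(-50) + 5417) = √(5100 + 5417) = √10517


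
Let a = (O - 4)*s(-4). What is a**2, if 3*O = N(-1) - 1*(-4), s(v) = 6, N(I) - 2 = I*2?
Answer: 256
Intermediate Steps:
N(I) = 2 + 2*I (N(I) = 2 + I*2 = 2 + 2*I)
O = 4/3 (O = ((2 + 2*(-1)) - 1*(-4))/3 = ((2 - 2) + 4)/3 = (0 + 4)/3 = (1/3)*4 = 4/3 ≈ 1.3333)
a = -16 (a = (4/3 - 4)*6 = -8/3*6 = -16)
a**2 = (-16)**2 = 256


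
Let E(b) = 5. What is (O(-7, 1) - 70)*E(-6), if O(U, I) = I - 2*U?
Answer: -275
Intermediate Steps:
(O(-7, 1) - 70)*E(-6) = ((1 - 2*(-7)) - 70)*5 = ((1 + 14) - 70)*5 = (15 - 70)*5 = -55*5 = -275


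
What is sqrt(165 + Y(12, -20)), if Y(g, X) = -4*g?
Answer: 3*sqrt(13) ≈ 10.817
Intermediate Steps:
sqrt(165 + Y(12, -20)) = sqrt(165 - 4*12) = sqrt(165 - 48) = sqrt(117) = 3*sqrt(13)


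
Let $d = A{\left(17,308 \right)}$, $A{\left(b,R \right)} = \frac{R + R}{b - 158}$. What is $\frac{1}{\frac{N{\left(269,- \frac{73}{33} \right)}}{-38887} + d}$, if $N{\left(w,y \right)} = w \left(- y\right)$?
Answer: $- \frac{20104579}{88140417} \approx -0.2281$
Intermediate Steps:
$N{\left(w,y \right)} = - w y$
$A{\left(b,R \right)} = \frac{2 R}{-158 + b}$
$d = - \frac{616}{141}$ ($d = 2 \cdot 308 \frac{1}{-158 + 17} = 2 \cdot 308 \frac{1}{-141} = 2 \cdot 308 \left(- \frac{1}{141}\right) = - \frac{616}{141} \approx -4.3688$)
$\frac{1}{\frac{N{\left(269,- \frac{73}{33} \right)}}{-38887} + d} = \frac{1}{\frac{\left(-1\right) 269 \left(- \frac{73}{33}\right)}{-38887} - \frac{616}{141}} = \frac{1}{\left(-1\right) 269 \left(\left(-73\right) \frac{1}{33}\right) \left(- \frac{1}{38887}\right) - \frac{616}{141}} = \frac{1}{\left(-1\right) 269 \left(- \frac{73}{33}\right) \left(- \frac{1}{38887}\right) - \frac{616}{141}} = \frac{1}{\frac{19637}{33} \left(- \frac{1}{38887}\right) - \frac{616}{141}} = \frac{1}{- \frac{19637}{1283271} - \frac{616}{141}} = \frac{1}{- \frac{88140417}{20104579}} = - \frac{20104579}{88140417}$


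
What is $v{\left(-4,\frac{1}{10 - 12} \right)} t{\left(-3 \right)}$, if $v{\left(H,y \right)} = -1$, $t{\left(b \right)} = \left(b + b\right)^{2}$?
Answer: $-36$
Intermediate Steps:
$t{\left(b \right)} = 4 b^{2}$ ($t{\left(b \right)} = \left(2 b\right)^{2} = 4 b^{2}$)
$v{\left(-4,\frac{1}{10 - 12} \right)} t{\left(-3 \right)} = - 4 \left(-3\right)^{2} = - 4 \cdot 9 = \left(-1\right) 36 = -36$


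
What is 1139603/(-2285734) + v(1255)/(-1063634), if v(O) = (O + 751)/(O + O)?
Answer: -34573034470573/69344009515495 ≈ -0.49857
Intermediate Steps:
v(O) = (751 + O)/(2*O) (v(O) = (751 + O)/((2*O)) = (751 + O)*(1/(2*O)) = (751 + O)/(2*O))
1139603/(-2285734) + v(1255)/(-1063634) = 1139603/(-2285734) + ((1/2)*(751 + 1255)/1255)/(-1063634) = 1139603*(-1/2285734) + ((1/2)*(1/1255)*2006)*(-1/1063634) = -1139603/2285734 + (1003/1255)*(-1/1063634) = -1139603/2285734 - 1003/1334860670 = -34573034470573/69344009515495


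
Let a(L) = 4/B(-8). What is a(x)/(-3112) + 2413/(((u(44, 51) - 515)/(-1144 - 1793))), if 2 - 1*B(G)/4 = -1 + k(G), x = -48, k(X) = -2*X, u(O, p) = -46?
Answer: 8688209209/687752 ≈ 12633.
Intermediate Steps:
B(G) = 12 + 8*G (B(G) = 8 - 4*(-1 - 2*G) = 8 + (4 + 8*G) = 12 + 8*G)
a(L) = -1/13 (a(L) = 4/(12 + 8*(-8)) = 4/(12 - 64) = 4/(-52) = 4*(-1/52) = -1/13)
a(x)/(-3112) + 2413/(((u(44, 51) - 515)/(-1144 - 1793))) = -1/13/(-3112) + 2413/(((-46 - 515)/(-1144 - 1793))) = -1/13*(-1/3112) + 2413/((-561/(-2937))) = 1/40456 + 2413/((-561*(-1/2937))) = 1/40456 + 2413/(17/89) = 1/40456 + 2413*(89/17) = 1/40456 + 214757/17 = 8688209209/687752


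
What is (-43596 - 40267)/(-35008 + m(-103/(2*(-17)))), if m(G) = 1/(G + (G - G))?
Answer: 8637889/3605790 ≈ 2.3956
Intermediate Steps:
m(G) = 1/G (m(G) = 1/(G + 0) = 1/G)
(-43596 - 40267)/(-35008 + m(-103/(2*(-17)))) = (-43596 - 40267)/(-35008 + 1/(-103/(2*(-17)))) = -83863/(-35008 + 1/(-103/(-34))) = -83863/(-35008 + 1/(-103*(-1/34))) = -83863/(-35008 + 1/(103/34)) = -83863/(-35008 + 34/103) = -83863/(-3605790/103) = -83863*(-103/3605790) = 8637889/3605790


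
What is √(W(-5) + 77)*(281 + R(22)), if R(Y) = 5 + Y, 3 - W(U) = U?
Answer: 308*√85 ≈ 2839.6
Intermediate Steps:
W(U) = 3 - U
√(W(-5) + 77)*(281 + R(22)) = √((3 - 1*(-5)) + 77)*(281 + (5 + 22)) = √((3 + 5) + 77)*(281 + 27) = √(8 + 77)*308 = √85*308 = 308*√85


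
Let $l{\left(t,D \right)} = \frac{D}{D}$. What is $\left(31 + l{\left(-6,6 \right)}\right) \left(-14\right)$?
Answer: $-448$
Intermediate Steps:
$l{\left(t,D \right)} = 1$
$\left(31 + l{\left(-6,6 \right)}\right) \left(-14\right) = \left(31 + 1\right) \left(-14\right) = 32 \left(-14\right) = -448$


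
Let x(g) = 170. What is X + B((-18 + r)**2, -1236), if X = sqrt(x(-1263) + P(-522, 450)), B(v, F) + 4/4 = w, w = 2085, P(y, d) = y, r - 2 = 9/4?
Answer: 2084 + 4*I*sqrt(22) ≈ 2084.0 + 18.762*I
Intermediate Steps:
r = 17/4 (r = 2 + 9/4 = 17/4 ≈ 4.2500)
B(v, F) = 2084 (B(v, F) = -1 + 2085 = 2084)
X = 4*I*sqrt(22) (X = sqrt(170 - 522) = sqrt(-352) = 4*I*sqrt(22) ≈ 18.762*I)
X + B((-18 + r)**2, -1236) = 4*I*sqrt(22) + 2084 = 2084 + 4*I*sqrt(22)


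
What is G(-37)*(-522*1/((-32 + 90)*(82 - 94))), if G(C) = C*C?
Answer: 4107/4 ≈ 1026.8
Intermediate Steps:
G(C) = C²
G(-37)*(-522*1/((-32 + 90)*(82 - 94))) = (-37)²*(-522*1/((-32 + 90)*(82 - 94))) = 1369*(-522/(58*(-12))) = 1369*(-522/(-696)) = 1369*(-522*(-1/696)) = 1369*(¾) = 4107/4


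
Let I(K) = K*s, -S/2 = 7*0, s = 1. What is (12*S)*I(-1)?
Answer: 0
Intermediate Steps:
S = 0 (S = -14*0 = -2*0 = 0)
I(K) = K (I(K) = K*1 = K)
(12*S)*I(-1) = (12*0)*(-1) = 0*(-1) = 0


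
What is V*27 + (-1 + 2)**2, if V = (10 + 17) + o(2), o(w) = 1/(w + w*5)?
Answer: 2929/4 ≈ 732.25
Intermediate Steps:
o(w) = 1/(6*w) (o(w) = 1/(w + 5*w) = 1/(6*w))
V = 325/12 (V = (10 + 17) + (1/6)/2 = 27 + (1/6)*(1/2) = 27 + 1/12 = 325/12 ≈ 27.083)
V*27 + (-1 + 2)**2 = (325/12)*27 + (-1 + 2)**2 = 2925/4 + 1**2 = 2925/4 + 1 = 2929/4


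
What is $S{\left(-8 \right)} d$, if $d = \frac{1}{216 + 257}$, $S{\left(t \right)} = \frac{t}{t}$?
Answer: $\frac{1}{473} \approx 0.0021142$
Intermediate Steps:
$S{\left(t \right)} = 1$
$d = \frac{1}{473} \approx 0.0021142$
$S{\left(-8 \right)} d = 1 \cdot \frac{1}{473} = \frac{1}{473}$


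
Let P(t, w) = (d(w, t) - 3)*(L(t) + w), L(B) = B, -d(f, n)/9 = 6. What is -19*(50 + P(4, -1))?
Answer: 2299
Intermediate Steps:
d(f, n) = -54 (d(f, n) = -9*6 = -54)
P(t, w) = -57*t - 57*w (P(t, w) = (-54 - 3)*(t + w) = -57*(t + w) = -57*t - 57*w)
-19*(50 + P(4, -1)) = -19*(50 + (-57*4 - 57*(-1))) = -19*(50 + (-228 + 57)) = -19*(50 - 171) = -19*(-121) = 2299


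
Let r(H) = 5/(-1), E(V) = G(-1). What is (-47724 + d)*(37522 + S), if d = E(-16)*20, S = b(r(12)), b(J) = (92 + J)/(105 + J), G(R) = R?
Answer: -44787297632/25 ≈ -1.7915e+9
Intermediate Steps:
E(V) = -1
r(H) = -5 (r(H) = 5*(-1) = -5)
b(J) = (92 + J)/(105 + J)
S = 87/100 (S = (92 - 5)/(105 - 5) = 87/100 ≈ 0.87000)
d = -20 (d = -1*20 = -20)
(-47724 + d)*(37522 + S) = (-47724 - 20)*(37522 + 87/100) = -47744*3752287/100 = -44787297632/25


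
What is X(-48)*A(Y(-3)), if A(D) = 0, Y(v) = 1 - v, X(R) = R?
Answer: 0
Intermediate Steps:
X(-48)*A(Y(-3)) = -48*0 = 0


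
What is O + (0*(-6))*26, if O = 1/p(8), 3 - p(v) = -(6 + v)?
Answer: 1/17 ≈ 0.058824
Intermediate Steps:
p(v) = 9 + v (p(v) = 3 - (-1)*(6 + v) = 3 - (-6 - v) = 3 + (6 + v) = 9 + v)
O = 1/17 (O = 1/(9 + 8) = 1/17 ≈ 0.058824)
O + (0*(-6))*26 = 1/17 + (0*(-6))*26 = 1/17 + 0*26 = 1/17 + 0 = 1/17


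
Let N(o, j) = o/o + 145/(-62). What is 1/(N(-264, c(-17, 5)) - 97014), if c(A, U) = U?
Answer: -62/6014951 ≈ -1.0308e-5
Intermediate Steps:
N(o, j) = -83/62 (N(o, j) = 1 + 145*(-1/62) = 1 - 145/62 = -83/62)
1/(N(-264, c(-17, 5)) - 97014) = 1/(-83/62 - 97014) = 1/(-6014951/62) = -62/6014951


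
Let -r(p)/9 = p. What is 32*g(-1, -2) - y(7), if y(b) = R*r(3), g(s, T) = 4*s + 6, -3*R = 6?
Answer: 10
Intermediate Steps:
R = -2 (R = -⅓*6 = -2)
r(p) = -9*p
g(s, T) = 6 + 4*s
y(b) = 54 (y(b) = -(-18)*3 = -2*(-27) = 54)
32*g(-1, -2) - y(7) = 32*(6 + 4*(-1)) - 1*54 = 32*(6 - 4) - 54 = 32*2 - 54 = 64 - 54 = 10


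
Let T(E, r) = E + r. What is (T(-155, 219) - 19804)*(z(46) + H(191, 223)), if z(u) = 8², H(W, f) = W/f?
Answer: -285499620/223 ≈ -1.2803e+6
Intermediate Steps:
z(u) = 64
(T(-155, 219) - 19804)*(z(46) + H(191, 223)) = ((-155 + 219) - 19804)*(64 + 191/223) = (64 - 19804)*(64 + 191*(1/223)) = -19740*(64 + 191/223) = -19740*14463/223 = -285499620/223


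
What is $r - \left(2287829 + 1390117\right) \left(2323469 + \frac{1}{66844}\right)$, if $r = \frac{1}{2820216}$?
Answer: $- \frac{402742111262732016920597}{47128629576} \approx -8.5456 \cdot 10^{12}$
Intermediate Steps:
$r = \frac{1}{2820216} \approx 3.5458 \cdot 10^{-7}$
$r - \left(2287829 + 1390117\right) \left(2323469 + \frac{1}{66844}\right) = \frac{1}{2820216} - \left(2287829 + 1390117\right) \left(2323469 + \frac{1}{66844}\right) = \frac{1}{2820216} - 3677946 \left(2323469 + \frac{1}{66844}\right) = \frac{1}{2820216} - 3677946 \cdot \frac{155309961837}{66844} = \frac{1}{2820216} - \frac{285610826449273401}{33422} = - \frac{402742111262732016920597}{47128629576}$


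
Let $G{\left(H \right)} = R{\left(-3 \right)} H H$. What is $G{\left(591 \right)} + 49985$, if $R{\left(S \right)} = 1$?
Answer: $399266$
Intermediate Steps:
$G{\left(H \right)} = H^{2}$ ($G{\left(H \right)} = 1 H H = H H = H^{2}$)
$G{\left(591 \right)} + 49985 = 591^{2} + 49985 = 349281 + 49985 = 399266$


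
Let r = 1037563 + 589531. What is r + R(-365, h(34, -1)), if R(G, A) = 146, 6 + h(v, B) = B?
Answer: 1627240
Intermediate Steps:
h(v, B) = -6 + B
r = 1627094
r + R(-365, h(34, -1)) = 1627094 + 146 = 1627240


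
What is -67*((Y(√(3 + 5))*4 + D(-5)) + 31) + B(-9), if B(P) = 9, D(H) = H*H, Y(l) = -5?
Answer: -2403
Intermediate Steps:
D(H) = H²
-67*((Y(√(3 + 5))*4 + D(-5)) + 31) + B(-9) = -67*((-5*4 + (-5)²) + 31) + 9 = -67*((-20 + 25) + 31) + 9 = -67*(5 + 31) + 9 = -67*36 + 9 = -2412 + 9 = -2403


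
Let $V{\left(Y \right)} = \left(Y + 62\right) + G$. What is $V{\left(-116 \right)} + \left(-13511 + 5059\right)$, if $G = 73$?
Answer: $-8433$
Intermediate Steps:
$V{\left(Y \right)} = 135 + Y$ ($V{\left(Y \right)} = \left(Y + 62\right) + 73 = \left(62 + Y\right) + 73 = 135 + Y$)
$V{\left(-116 \right)} + \left(-13511 + 5059\right) = \left(135 - 116\right) + \left(-13511 + 5059\right) = 19 - 8452 = -8433$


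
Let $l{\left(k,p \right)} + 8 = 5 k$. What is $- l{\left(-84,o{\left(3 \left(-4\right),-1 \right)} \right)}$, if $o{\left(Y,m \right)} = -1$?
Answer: $428$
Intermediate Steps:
$l{\left(k,p \right)} = -8 + 5 k$
$- l{\left(-84,o{\left(3 \left(-4\right),-1 \right)} \right)} = - (-8 + 5 \left(-84\right)) = - (-8 - 420) = \left(-1\right) \left(-428\right) = 428$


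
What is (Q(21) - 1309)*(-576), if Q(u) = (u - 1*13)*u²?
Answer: -1278144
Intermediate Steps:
Q(u) = u²*(-13 + u) (Q(u) = (u - 13)*u² = (-13 + u)*u² = u²*(-13 + u))
(Q(21) - 1309)*(-576) = (21²*(-13 + 21) - 1309)*(-576) = (441*8 - 1309)*(-576) = (3528 - 1309)*(-576) = 2219*(-576) = -1278144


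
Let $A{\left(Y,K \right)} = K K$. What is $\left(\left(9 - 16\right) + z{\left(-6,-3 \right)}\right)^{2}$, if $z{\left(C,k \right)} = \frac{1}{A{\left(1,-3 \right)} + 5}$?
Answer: $\frac{9409}{196} \approx 48.005$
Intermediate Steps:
$A{\left(Y,K \right)} = K^{2}$
$z{\left(C,k \right)} = \frac{1}{14}$ ($z{\left(C,k \right)} = \frac{1}{\left(-3\right)^{2} + 5} = \frac{1}{9 + 5} = \frac{1}{14}$)
$\left(\left(9 - 16\right) + z{\left(-6,-3 \right)}\right)^{2} = \left(\left(9 - 16\right) + \frac{1}{14}\right)^{2} = \left(-7 + \frac{1}{14}\right)^{2} = \left(- \frac{97}{14}\right)^{2} = \frac{9409}{196}$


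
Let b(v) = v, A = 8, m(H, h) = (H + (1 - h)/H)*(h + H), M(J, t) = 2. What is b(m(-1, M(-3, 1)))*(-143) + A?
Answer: 8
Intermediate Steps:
m(H, h) = (H + h)*(H + (1 - h)/H) (m(H, h) = (H + (1 - h)/H)*(H + h) = (H + h)*(H + (1 - h)/H))
b(m(-1, M(-3, 1)))*(-143) + A = ((2 - 1*2**2 - (1 + (-1)**2 - 1*2 - 1*2))/(-1))*(-143) + 8 = -(2 - 1*4 - (1 + 1 - 2 - 2))*(-143) + 8 = -(2 - 4 - 1*(-2))*(-143) + 8 = -(2 - 4 + 2)*(-143) + 8 = -1*0*(-143) + 8 = 0*(-143) + 8 = 0 + 8 = 8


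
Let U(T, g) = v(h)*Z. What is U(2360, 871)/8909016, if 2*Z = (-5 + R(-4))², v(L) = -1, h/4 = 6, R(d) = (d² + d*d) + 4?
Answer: -961/17818032 ≈ -5.3934e-5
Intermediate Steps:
R(d) = 4 + 2*d² (R(d) = (d² + d²) + 4 = 2*d² + 4 = 4 + 2*d²)
h = 24 (h = 4*6 = 24)
Z = 961/2 (Z = (-5 + (4 + 2*(-4)²))²/2 = (-5 + (4 + 2*16))²/2 = (-5 + (4 + 32))²/2 = (-5 + 36)²/2 = (½)*31² = (½)*961 = 961/2 ≈ 480.50)
U(T, g) = -961/2 (U(T, g) = -1*961/2 = -961/2)
U(2360, 871)/8909016 = -961/2/8909016 = -961/2*1/8909016 = -961/17818032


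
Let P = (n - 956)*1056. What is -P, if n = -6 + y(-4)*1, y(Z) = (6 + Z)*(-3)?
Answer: 1022208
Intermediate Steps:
y(Z) = -18 - 3*Z
n = -12 (n = -6 + (-18 - 3*(-4))*1 = -6 + (-18 + 12)*1 = -6 - 6*1 = -6 - 6 = -12)
P = -1022208 (P = (-12 - 956)*1056 = -968*1056 = -1022208)
-P = -1*(-1022208) = 1022208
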